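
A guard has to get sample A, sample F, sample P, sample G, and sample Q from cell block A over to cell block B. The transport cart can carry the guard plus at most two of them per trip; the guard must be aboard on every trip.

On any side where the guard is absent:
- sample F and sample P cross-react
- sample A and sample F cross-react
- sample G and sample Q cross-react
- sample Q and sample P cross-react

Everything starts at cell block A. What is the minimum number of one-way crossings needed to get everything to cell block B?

Counting alone: the guard can take at most 2 across per trip to cell block B, so moving all 5 needs at least 3 loaded trips out, with a return between consecutive ones — at least 5 crossings.
The safety rule pushes this higher. Following every safe sequence of crossings, the most of the 5 that can be at cell block B as the transport cart arrives there on crossing 5 is 4 — never all 5.
So no plan with fewer than 7 crossings exists, and this one achieves 7:
1. Guard goes to cell block B with sample F and sample Q.  [cell block A: sample A, sample G, sample P | cell block B: sample F, sample Q]
2. Guard goes back to cell block A alone.  [cell block A: sample A, sample G, sample P | cell block B: sample F, sample Q]
3. Guard goes to cell block B with sample A.  [cell block A: sample G, sample P | cell block B: sample A, sample F, sample Q]
4. Guard goes back to cell block A with sample F.  [cell block A: sample F, sample G, sample P | cell block B: sample A, sample Q]
5. Guard goes to cell block B with sample G and sample P.  [cell block A: sample F | cell block B: sample A, sample G, sample P, sample Q]
6. Guard goes back to cell block A with sample Q.  [cell block A: sample F, sample Q | cell block B: sample A, sample G, sample P]
7. Guard goes to cell block B with sample F and sample Q.  [cell block A: — | cell block B: sample A, sample F, sample G, sample P, sample Q]

7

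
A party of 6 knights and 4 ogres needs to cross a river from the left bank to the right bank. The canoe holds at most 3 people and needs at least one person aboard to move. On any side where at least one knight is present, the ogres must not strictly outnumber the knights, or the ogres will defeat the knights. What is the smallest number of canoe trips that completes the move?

9

Counting alone: each trip to the right bank takes at most 3 across and each return brings at least 1 back, so after t trips out (and t−1 returns) at most 3t − (t−1) of the 10 are across; that first reaches 10 at t = 5, so at least 9 crossings are needed.
The plan below uses exactly 9 crossings, so it is optimal:
1. 2 ogres → the right bank.  (the left bank: 6K 2O; the right bank: 0K 2O)
2. 1 ogre ← the left bank.  (the left bank: 6K 3O; the right bank: 0K 1O)
3. 3 ogres → the right bank.  (the left bank: 6K 0O; the right bank: 0K 4O)
4. 1 ogre ← the left bank.  (the left bank: 6K 1O; the right bank: 0K 3O)
5. 3 knights → the right bank.  (the left bank: 3K 1O; the right bank: 3K 3O)
6. 1 ogre ← the left bank.  (the left bank: 3K 2O; the right bank: 3K 2O)
7. 1 knight and 2 ogres → the right bank.  (the left bank: 2K 0O; the right bank: 4K 4O)
8. 1 ogre ← the left bank.  (the left bank: 2K 1O; the right bank: 4K 3O)
9. 2 knights and 1 ogre → the right bank.  (the left bank: 0K 0O; the right bank: 6K 4O)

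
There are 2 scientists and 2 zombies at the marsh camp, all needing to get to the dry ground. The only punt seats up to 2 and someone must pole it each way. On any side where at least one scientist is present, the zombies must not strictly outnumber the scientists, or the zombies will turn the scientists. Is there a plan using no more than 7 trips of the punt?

Yes — this plan uses 5 crossings (≤ 7):
1. 2 zombies → the dry ground.  (the marsh camp: 2S 0Z; the dry ground: 0S 2Z)
2. 1 zombie ← the marsh camp.  (the marsh camp: 2S 1Z; the dry ground: 0S 1Z)
3. 2 scientists → the dry ground.  (the marsh camp: 0S 1Z; the dry ground: 2S 1Z)
4. 1 zombie ← the marsh camp.  (the marsh camp: 0S 2Z; the dry ground: 2S 0Z)
5. 2 zombies → the dry ground.  (the marsh camp: 0S 0Z; the dry ground: 2S 2Z)

Yes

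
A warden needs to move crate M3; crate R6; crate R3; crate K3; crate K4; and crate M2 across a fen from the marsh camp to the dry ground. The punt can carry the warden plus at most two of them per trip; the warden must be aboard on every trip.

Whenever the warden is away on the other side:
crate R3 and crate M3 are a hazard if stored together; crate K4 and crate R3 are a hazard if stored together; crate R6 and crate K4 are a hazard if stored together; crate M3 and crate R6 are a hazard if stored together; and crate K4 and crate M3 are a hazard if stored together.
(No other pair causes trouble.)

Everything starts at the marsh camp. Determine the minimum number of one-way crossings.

9

Counting alone: the warden can take at most 2 across per trip to the dry ground, so moving all 6 needs at least 3 loaded trips out, with a return between consecutive ones — at least 5 crossings.
The safety rule pushes this higher. Following every safe sequence of crossings, the most of the 6 that can be at the dry ground as the punt arrives there on crossings 5, 7 is 4, 5 respectively — never all 6.
So no plan with fewer than 9 crossings exists, and this one achieves 9:
1. Warden goes to the dry ground with crate K4 and crate M3.
2. Warden goes back to the marsh camp with crate M3.
3. Warden goes to the dry ground with crate K3 and crate M3.
4. Warden goes back to the marsh camp with crate M3.
5. Warden goes to the dry ground with crate M2 and crate M3.
6. Warden goes back to the marsh camp with crate M3.
7. Warden goes to the dry ground with crate R3 and crate R6.
8. Warden goes back to the marsh camp with crate K4.
9. Warden goes to the dry ground with crate K4 and crate M3.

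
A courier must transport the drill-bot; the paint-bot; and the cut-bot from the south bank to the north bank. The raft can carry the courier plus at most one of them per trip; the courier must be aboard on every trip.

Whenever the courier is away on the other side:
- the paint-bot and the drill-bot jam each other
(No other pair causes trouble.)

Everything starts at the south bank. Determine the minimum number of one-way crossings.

Counting alone: the courier can take at most 1 across per trip to the north bank, so moving all 3 needs at least 3 loaded trips out, with a return between consecutive ones — at least 5 crossings.
The plan below uses exactly 5 crossings, so it is optimal:
1. Courier goes to the north bank with the drill-bot.  [the south bank: the cut-bot, the paint-bot | the north bank: the drill-bot]
2. Courier goes back to the south bank alone.  [the south bank: the cut-bot, the paint-bot | the north bank: the drill-bot]
3. Courier goes to the north bank with the cut-bot.  [the south bank: the paint-bot | the north bank: the cut-bot, the drill-bot]
4. Courier goes back to the south bank alone.  [the south bank: the paint-bot | the north bank: the cut-bot, the drill-bot]
5. Courier goes to the north bank with the paint-bot.  [the south bank: — | the north bank: the cut-bot, the drill-bot, the paint-bot]

5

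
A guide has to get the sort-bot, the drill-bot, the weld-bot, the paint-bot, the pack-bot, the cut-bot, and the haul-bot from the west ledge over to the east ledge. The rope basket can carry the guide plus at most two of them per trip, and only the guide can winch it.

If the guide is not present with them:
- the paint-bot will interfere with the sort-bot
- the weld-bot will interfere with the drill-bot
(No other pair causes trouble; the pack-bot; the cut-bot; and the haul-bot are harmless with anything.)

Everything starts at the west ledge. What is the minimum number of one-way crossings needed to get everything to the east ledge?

Counting alone: the guide can take at most 2 across per trip to the east ledge, so moving all 7 needs at least 4 loaded trips out, with a return between consecutive ones — at least 7 crossings.
The plan below uses exactly 7 crossings, so it is optimal:
1. Guide goes to the east ledge with the drill-bot and the sort-bot.  [the west ledge: the cut-bot, the haul-bot, the pack-bot, the paint-bot, the weld-bot | the east ledge: the drill-bot, the sort-bot]
2. Guide goes back to the west ledge alone.  [the west ledge: the cut-bot, the haul-bot, the pack-bot, the paint-bot, the weld-bot | the east ledge: the drill-bot, the sort-bot]
3. Guide goes to the east ledge with the pack-bot.  [the west ledge: the cut-bot, the haul-bot, the paint-bot, the weld-bot | the east ledge: the drill-bot, the pack-bot, the sort-bot]
4. Guide goes back to the west ledge alone.  [the west ledge: the cut-bot, the haul-bot, the paint-bot, the weld-bot | the east ledge: the drill-bot, the pack-bot, the sort-bot]
5. Guide goes to the east ledge with the cut-bot and the haul-bot.  [the west ledge: the paint-bot, the weld-bot | the east ledge: the cut-bot, the drill-bot, the haul-bot, the pack-bot, the sort-bot]
6. Guide goes back to the west ledge alone.  [the west ledge: the paint-bot, the weld-bot | the east ledge: the cut-bot, the drill-bot, the haul-bot, the pack-bot, the sort-bot]
7. Guide goes to the east ledge with the paint-bot and the weld-bot.  [the west ledge: — | the east ledge: the cut-bot, the drill-bot, the haul-bot, the pack-bot, the paint-bot, the sort-bot, the weld-bot]

7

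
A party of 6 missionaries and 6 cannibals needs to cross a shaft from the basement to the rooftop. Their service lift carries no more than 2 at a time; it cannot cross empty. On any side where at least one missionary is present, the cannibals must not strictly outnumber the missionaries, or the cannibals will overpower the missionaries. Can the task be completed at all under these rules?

No

Following every safe sequence of crossings from the start, the most of the 12 that can be at the rooftop as the service lift arrives there on crossings 1, 3, 5, 7, 9 is 2, 3, 4, 5, 6 respectively; the best ever achieved is 6 of 12.
From crossing 11 on, no configuration arises that was not already reachable earlier: only 15 distinct safe configurations (who is on which side, and where the service lift is) can ever be reached, none of them has everyone across, and every continuation just revisits them. They are: 0 missionaries + 0 cannibals across (service lift back at the start); 0 missionaries + 1 cannibal across (service lift there); 0 missionaries + 1 cannibal across (service lift back at the start); 0 missionaries + 2 cannibals across (service lift there); 0 missionaries + 2 cannibals across (service lift back at the start); 0 missionaries + 3 cannibals across (service lift there); 0 missionaries + 3 cannibals across (service lift back at the start); 0 missionaries + 4 cannibals across (service lift there); 0 missionaries + 4 cannibals across (service lift back at the start); 0 missionaries + 5 cannibals across (service lift there); 0 missionaries + 5 cannibals across (service lift back at the start); 0 missionaries + 6 cannibals across (service lift there); 1 missionary + 1 cannibal across (service lift there); 1 missionary + 1 cannibal across (service lift back at the start); 2 missionaries + 2 cannibals across (service lift there). So no valid plan exists.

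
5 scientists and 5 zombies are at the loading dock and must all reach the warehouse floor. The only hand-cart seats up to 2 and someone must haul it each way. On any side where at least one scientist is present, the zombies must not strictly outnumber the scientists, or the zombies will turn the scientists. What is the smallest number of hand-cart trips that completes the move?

impossible

Following every safe sequence of crossings from the start, the most of the 10 that can be at the warehouse floor as the hand-cart arrives there on crossings 1, 3, 5, 7 is 2, 3, 4, 5 respectively; the best ever achieved is 5 of 10.
From crossing 9 on, no configuration arises that was not already reachable earlier: only 13 distinct safe configurations (who is on which side, and where the hand-cart is) can ever be reached, none of them has everyone across, and every continuation just revisits them. They are: 0 scientists + 0 zombies across (hand-cart back at the start); 0 scientists + 1 zombie across (hand-cart there); 0 scientists + 1 zombie across (hand-cart back at the start); 0 scientists + 2 zombies across (hand-cart there); 0 scientists + 2 zombies across (hand-cart back at the start); 0 scientists + 3 zombies across (hand-cart there); 0 scientists + 3 zombies across (hand-cart back at the start); 0 scientists + 4 zombies across (hand-cart there); 0 scientists + 4 zombies across (hand-cart back at the start); 0 scientists + 5 zombies across (hand-cart there); 1 scientist + 1 zombie across (hand-cart there); 1 scientist + 1 zombie across (hand-cart back at the start); 2 scientists + 2 zombies across (hand-cart there). So no valid plan exists.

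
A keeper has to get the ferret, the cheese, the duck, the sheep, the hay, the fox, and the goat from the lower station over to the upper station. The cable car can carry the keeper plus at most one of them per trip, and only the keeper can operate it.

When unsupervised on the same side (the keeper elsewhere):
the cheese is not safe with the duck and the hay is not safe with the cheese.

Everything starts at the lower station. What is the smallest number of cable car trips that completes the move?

Counting alone: the keeper can take at most 1 across per trip to the upper station, so moving all 7 needs at least 7 loaded trips out, with a return between consecutive ones — at least 13 crossings.
The safety rule pushes this higher. Following every safe sequence of crossings, the most of the 7 that can be at the upper station as the cable car arrives there on crossing 13 is 6 — never all 7.
So no plan with fewer than 15 crossings exists, and this one achieves 15:
1. Keeper goes to the upper station with the cheese.  [the lower station: the duck, the ferret, the fox, the goat, the hay, the sheep | the upper station: the cheese]
2. Keeper goes back to the lower station alone.  [the lower station: the duck, the ferret, the fox, the goat, the hay, the sheep | the upper station: the cheese]
3. Keeper goes to the upper station with the ferret.  [the lower station: the duck, the fox, the goat, the hay, the sheep | the upper station: the cheese, the ferret]
4. Keeper goes back to the lower station alone.  [the lower station: the duck, the fox, the goat, the hay, the sheep | the upper station: the cheese, the ferret]
5. Keeper goes to the upper station with the duck.  [the lower station: the fox, the goat, the hay, the sheep | the upper station: the cheese, the duck, the ferret]
6. Keeper goes back to the lower station with the cheese.  [the lower station: the cheese, the fox, the goat, the hay, the sheep | the upper station: the duck, the ferret]
7. Keeper goes to the upper station with the hay.  [the lower station: the cheese, the fox, the goat, the sheep | the upper station: the duck, the ferret, the hay]
8. Keeper goes back to the lower station alone.  [the lower station: the cheese, the fox, the goat, the sheep | the upper station: the duck, the ferret, the hay]
9. Keeper goes to the upper station with the sheep.  [the lower station: the cheese, the fox, the goat | the upper station: the duck, the ferret, the hay, the sheep]
10. Keeper goes back to the lower station alone.  [the lower station: the cheese, the fox, the goat | the upper station: the duck, the ferret, the hay, the sheep]
11. Keeper goes to the upper station with the fox.  [the lower station: the cheese, the goat | the upper station: the duck, the ferret, the fox, the hay, the sheep]
12. Keeper goes back to the lower station alone.  [the lower station: the cheese, the goat | the upper station: the duck, the ferret, the fox, the hay, the sheep]
13. Keeper goes to the upper station with the goat.  [the lower station: the cheese | the upper station: the duck, the ferret, the fox, the goat, the hay, the sheep]
14. Keeper goes back to the lower station alone.  [the lower station: the cheese | the upper station: the duck, the ferret, the fox, the goat, the hay, the sheep]
15. Keeper goes to the upper station with the cheese.  [the lower station: — | the upper station: the cheese, the duck, the ferret, the fox, the goat, the hay, the sheep]

15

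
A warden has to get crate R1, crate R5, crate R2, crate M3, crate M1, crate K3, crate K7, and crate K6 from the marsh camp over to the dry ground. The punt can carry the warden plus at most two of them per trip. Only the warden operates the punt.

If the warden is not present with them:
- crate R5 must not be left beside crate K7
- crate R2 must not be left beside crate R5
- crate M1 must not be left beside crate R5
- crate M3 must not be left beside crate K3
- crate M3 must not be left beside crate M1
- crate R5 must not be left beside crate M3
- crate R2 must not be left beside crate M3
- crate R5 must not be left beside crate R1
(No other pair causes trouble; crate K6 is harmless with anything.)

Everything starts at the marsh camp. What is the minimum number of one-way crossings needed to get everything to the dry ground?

13

Counting alone: the warden can take at most 2 across per trip to the dry ground, so moving all 8 needs at least 4 loaded trips out, with a return between consecutive ones — at least 7 crossings.
The safety rule pushes this higher. Following every safe sequence of crossings, the most of the 8 that can be at the dry ground as the punt arrives there on crossings 7, 9, 11 is 5, 6, 7 respectively — never all 8.
So no plan with fewer than 13 crossings exists, and this one achieves 13:
1. Warden goes to the dry ground with crate M3 and crate R5.  [the marsh camp: crate K3, crate K6, crate K7, crate M1, crate R1, crate R2 | the dry ground: crate M3, crate R5]
2. Warden goes back to the marsh camp with crate R5.  [the marsh camp: crate K3, crate K6, crate K7, crate M1, crate R1, crate R2, crate R5 | the dry ground: crate M3]
3. Warden goes to the dry ground with crate R1 and crate R5.  [the marsh camp: crate K3, crate K6, crate K7, crate M1, crate R2 | the dry ground: crate M3, crate R1, crate R5]
4. Warden goes back to the marsh camp with crate R5.  [the marsh camp: crate K3, crate K6, crate K7, crate M1, crate R2, crate R5 | the dry ground: crate M3, crate R1]
5. Warden goes to the dry ground with crate K7 and crate R5.  [the marsh camp: crate K3, crate K6, crate M1, crate R2 | the dry ground: crate K7, crate M3, crate R1, crate R5]
6. Warden goes back to the marsh camp with crate R5.  [the marsh camp: crate K3, crate K6, crate M1, crate R2, crate R5 | the dry ground: crate K7, crate M3, crate R1]
7. Warden goes to the dry ground with crate K6 and crate R5.  [the marsh camp: crate K3, crate M1, crate R2 | the dry ground: crate K6, crate K7, crate M3, crate R1, crate R5]
8. Warden goes back to the marsh camp with crate R5.  [the marsh camp: crate K3, crate M1, crate R2, crate R5 | the dry ground: crate K6, crate K7, crate M3, crate R1]
9. Warden goes to the dry ground with crate M1 and crate R2.  [the marsh camp: crate K3, crate R5 | the dry ground: crate K6, crate K7, crate M1, crate M3, crate R1, crate R2]
10. Warden goes back to the marsh camp with crate M3.  [the marsh camp: crate K3, crate M3, crate R5 | the dry ground: crate K6, crate K7, crate M1, crate R1, crate R2]
11. Warden goes to the dry ground with crate K3 and crate R5.  [the marsh camp: crate M3 | the dry ground: crate K3, crate K6, crate K7, crate M1, crate R1, crate R2, crate R5]
12. Warden goes back to the marsh camp with crate R5.  [the marsh camp: crate M3, crate R5 | the dry ground: crate K3, crate K6, crate K7, crate M1, crate R1, crate R2]
13. Warden goes to the dry ground with crate M3 and crate R5.  [the marsh camp: — | the dry ground: crate K3, crate K6, crate K7, crate M1, crate M3, crate R1, crate R2, crate R5]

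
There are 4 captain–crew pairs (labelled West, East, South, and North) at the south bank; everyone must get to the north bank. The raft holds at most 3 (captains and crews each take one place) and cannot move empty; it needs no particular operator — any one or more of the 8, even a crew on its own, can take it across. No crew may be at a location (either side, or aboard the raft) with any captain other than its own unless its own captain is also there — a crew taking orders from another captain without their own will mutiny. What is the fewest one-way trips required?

Counting alone: each trip to the north bank takes at most 3 across and each return brings at least 1 back, so after t trips out (and t−1 returns) at most 3t − (t−1) of the 8 are across; that first reaches 8 at t = 4, so at least 7 crossings are needed.
The safety rule pushes this higher. Following every safe sequence of crossings, the most of the 8 that can be at the north bank as the raft arrives there on crossing 7 is 7 — never all 8.
So no plan with fewer than 9 crossings exists, and this one achieves 9:
1. captain West and crew West cross → the north bank.
2. captain West crosses ← the south bank.
3. captain East, captain West, and crew East cross → the north bank.
4. captain West and crew West cross ← the south bank.
5. captain North, captain South, and captain West cross → the north bank.
6. crew East crosses ← the south bank.
7. crew East and crew West cross → the north bank.
8. crew West crosses ← the south bank.
9. crew North, crew South, and crew West cross → the north bank.

9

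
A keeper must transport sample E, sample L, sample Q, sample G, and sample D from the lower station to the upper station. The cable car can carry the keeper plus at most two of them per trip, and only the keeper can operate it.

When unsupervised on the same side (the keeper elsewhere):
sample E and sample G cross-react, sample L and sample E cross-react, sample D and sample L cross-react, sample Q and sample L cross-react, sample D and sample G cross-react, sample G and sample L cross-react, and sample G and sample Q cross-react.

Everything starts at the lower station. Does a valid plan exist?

Following every safe sequence of crossings from the start, the most of the 5 that can be at the upper station as the cable car arrives there on crossings 1, 3 is 2, 3 respectively; the best ever achieved is 3 of 5.
From crossing 5 on, no configuration arises that was not already reachable earlier: only 10 distinct safe configurations (who is on which side, and where the cable car is) can ever be reached, none of them has everyone across, and every continuation just revisits them. So no valid plan exists.

No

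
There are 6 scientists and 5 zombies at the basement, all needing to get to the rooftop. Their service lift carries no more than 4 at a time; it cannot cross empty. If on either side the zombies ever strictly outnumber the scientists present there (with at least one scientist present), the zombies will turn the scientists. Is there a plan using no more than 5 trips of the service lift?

Counting alone: each trip to the rooftop takes at most 4 across and each return brings at least 1 back, so after t trips out (and t−1 returns) at most 4t − (t−1) of the 11 are across; that first reaches 11 at t = 4, so at least 7 crossings are needed.
Since 5 < 7, 5 crossings cannot be enough. (The shortest complete plan in fact takes 7:)
1. 2 zombies → the rooftop.  (the basement: 6S 3Z; the rooftop: 0S 2Z)
2. 1 zombie ← the basement.  (the basement: 6S 4Z; the rooftop: 0S 1Z)
3. 4 zombies → the rooftop.  (the basement: 6S 0Z; the rooftop: 0S 5Z)
4. 1 zombie ← the basement.  (the basement: 6S 1Z; the rooftop: 0S 4Z)
5. 4 scientists → the rooftop.  (the basement: 2S 1Z; the rooftop: 4S 4Z)
6. 1 zombie ← the basement.  (the basement: 2S 2Z; the rooftop: 4S 3Z)
7. 2 scientists and 2 zombies → the rooftop.  (the basement: 0S 0Z; the rooftop: 6S 5Z)

No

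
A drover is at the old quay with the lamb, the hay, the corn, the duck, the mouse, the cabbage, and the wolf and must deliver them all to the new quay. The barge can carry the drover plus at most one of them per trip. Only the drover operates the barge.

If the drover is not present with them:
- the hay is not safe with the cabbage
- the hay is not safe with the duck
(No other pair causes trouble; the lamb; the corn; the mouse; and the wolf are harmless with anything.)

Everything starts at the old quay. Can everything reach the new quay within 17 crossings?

Yes

Yes — this plan uses 15 crossings (≤ 17):
1. Drover goes to the new quay with the hay.
2. Drover goes back to the old quay alone.
3. Drover goes to the new quay with the lamb.
4. Drover goes back to the old quay alone.
5. Drover goes to the new quay with the corn.
6. Drover goes back to the old quay alone.
7. Drover goes to the new quay with the duck.
8. Drover goes back to the old quay with the hay.
9. Drover goes to the new quay with the cabbage.
10. Drover goes back to the old quay alone.
11. Drover goes to the new quay with the mouse.
12. Drover goes back to the old quay alone.
13. Drover goes to the new quay with the wolf.
14. Drover goes back to the old quay alone.
15. Drover goes to the new quay with the hay.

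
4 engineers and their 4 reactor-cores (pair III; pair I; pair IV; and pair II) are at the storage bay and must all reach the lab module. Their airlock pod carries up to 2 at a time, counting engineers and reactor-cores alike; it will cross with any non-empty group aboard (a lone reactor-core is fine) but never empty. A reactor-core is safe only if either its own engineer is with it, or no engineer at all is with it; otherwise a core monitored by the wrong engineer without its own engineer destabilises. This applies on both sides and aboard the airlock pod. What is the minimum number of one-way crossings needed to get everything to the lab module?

impossible

Following every safe sequence of crossings from the start, the most of the 8 that can be at the lab module as the airlock pod arrives there on crossings 1, 3, 5 is 2, 3, 4 respectively; the best ever achieved is 4 of 8.
From crossing 7 on, no configuration arises that was not already reachable earlier: only 44 distinct safe configurations (who is on which side, and where the airlock pod is) can ever be reached, none of them has everyone across, and every continuation just revisits them. So no valid plan exists.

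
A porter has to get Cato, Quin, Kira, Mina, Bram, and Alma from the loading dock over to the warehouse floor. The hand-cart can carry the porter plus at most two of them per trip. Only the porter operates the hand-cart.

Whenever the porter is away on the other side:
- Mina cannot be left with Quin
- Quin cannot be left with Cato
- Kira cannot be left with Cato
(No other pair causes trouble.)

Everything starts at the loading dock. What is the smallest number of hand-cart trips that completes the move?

5

Counting alone: the porter can take at most 2 across per trip to the warehouse floor, so moving all 6 needs at least 3 loaded trips out, with a return between consecutive ones — at least 5 crossings.
The plan below uses exactly 5 crossings, so it is optimal:
1. Porter goes to the warehouse floor with Cato and Mina.
2. Porter goes back to the loading dock alone.
3. Porter goes to the warehouse floor with Alma and Bram.
4. Porter goes back to the loading dock alone.
5. Porter goes to the warehouse floor with Kira and Quin.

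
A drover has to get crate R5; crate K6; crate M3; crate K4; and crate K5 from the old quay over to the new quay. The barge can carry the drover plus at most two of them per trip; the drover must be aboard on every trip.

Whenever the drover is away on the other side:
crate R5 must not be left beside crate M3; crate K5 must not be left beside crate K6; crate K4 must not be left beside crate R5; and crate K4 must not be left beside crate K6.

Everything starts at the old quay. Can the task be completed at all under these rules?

Yes

1. Drover goes to the new quay with crate K6 and crate R5.
2. Drover goes back to the old quay alone.
3. Drover goes to the new quay with crate M3.
4. Drover goes back to the old quay with crate R5.
5. Drover goes to the new quay with crate K4 and crate K5.
6. Drover goes back to the old quay with crate K6.
7. Drover goes to the new quay with crate K6 and crate R5.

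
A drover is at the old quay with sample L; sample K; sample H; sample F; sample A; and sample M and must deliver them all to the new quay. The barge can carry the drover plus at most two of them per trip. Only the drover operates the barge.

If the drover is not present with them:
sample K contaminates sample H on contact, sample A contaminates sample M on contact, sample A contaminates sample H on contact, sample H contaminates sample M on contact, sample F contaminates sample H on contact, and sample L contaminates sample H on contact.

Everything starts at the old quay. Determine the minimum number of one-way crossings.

9

Counting alone: the drover can take at most 2 across per trip to the new quay, so moving all 6 needs at least 3 loaded trips out, with a return between consecutive ones — at least 5 crossings.
The safety rule pushes this higher. Following every safe sequence of crossings, the most of the 6 that can be at the new quay as the barge arrives there on crossings 5, 7 is 4, 5 respectively — never all 6.
So no plan with fewer than 9 crossings exists, and this one achieves 9:
1. Drover goes to the new quay with sample A and sample H.
2. Drover goes back to the old quay with sample H.
3. Drover goes to the new quay with sample H and sample L.
4. Drover goes back to the old quay with sample H.
5. Drover goes to the new quay with sample H and sample K.
6. Drover goes back to the old quay with sample H.
7. Drover goes to the new quay with sample F and sample H.
8. Drover goes back to the old quay with sample H.
9. Drover goes to the new quay with sample H and sample M.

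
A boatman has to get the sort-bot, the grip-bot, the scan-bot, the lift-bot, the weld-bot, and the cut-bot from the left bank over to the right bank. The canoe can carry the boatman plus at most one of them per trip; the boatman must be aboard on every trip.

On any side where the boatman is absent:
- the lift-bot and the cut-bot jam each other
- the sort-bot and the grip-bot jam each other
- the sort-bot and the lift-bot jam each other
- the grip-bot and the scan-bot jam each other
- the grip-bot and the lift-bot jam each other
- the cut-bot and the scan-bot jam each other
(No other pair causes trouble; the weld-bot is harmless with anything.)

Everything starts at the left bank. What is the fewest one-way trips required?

Whatever the first load, the items left behind include a forbidden pair without the boatman. No opening move is safe, so no plan exists.

impossible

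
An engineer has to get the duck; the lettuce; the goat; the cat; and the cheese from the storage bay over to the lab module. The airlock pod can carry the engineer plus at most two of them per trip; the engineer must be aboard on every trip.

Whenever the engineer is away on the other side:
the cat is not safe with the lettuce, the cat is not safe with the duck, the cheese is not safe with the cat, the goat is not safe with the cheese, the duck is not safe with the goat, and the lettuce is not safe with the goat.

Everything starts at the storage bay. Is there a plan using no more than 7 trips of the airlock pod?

Yes — this plan uses 7 crossings (≤ 7):
1. Engineer goes to the lab module with the cat and the goat.  [the storage bay: the cheese, the duck, the lettuce | the lab module: the cat, the goat]
2. Engineer goes back to the storage bay alone.  [the storage bay: the cheese, the duck, the lettuce | the lab module: the cat, the goat]
3. Engineer goes to the lab module with the duck.  [the storage bay: the cheese, the lettuce | the lab module: the cat, the duck, the goat]
4. Engineer goes back to the storage bay with the cat and the goat.  [the storage bay: the cat, the cheese, the goat, the lettuce | the lab module: the duck]
5. Engineer goes to the lab module with the cheese and the lettuce.  [the storage bay: the cat, the goat | the lab module: the cheese, the duck, the lettuce]
6. Engineer goes back to the storage bay alone.  [the storage bay: the cat, the goat | the lab module: the cheese, the duck, the lettuce]
7. Engineer goes to the lab module with the cat and the goat.  [the storage bay: — | the lab module: the cat, the cheese, the duck, the goat, the lettuce]

Yes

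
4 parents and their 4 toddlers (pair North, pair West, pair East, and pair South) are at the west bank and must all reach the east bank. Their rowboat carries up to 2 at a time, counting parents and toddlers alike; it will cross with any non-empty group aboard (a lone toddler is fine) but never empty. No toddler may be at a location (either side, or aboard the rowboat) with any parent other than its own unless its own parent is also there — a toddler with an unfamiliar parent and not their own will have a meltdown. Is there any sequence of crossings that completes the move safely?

Following every safe sequence of crossings from the start, the most of the 8 that can be at the east bank as the rowboat arrives there on crossings 1, 3, 5 is 2, 3, 4 respectively; the best ever achieved is 4 of 8.
From crossing 7 on, no configuration arises that was not already reachable earlier: only 44 distinct safe configurations (who is on which side, and where the rowboat is) can ever be reached, none of them has everyone across, and every continuation just revisits them. So no valid plan exists.

No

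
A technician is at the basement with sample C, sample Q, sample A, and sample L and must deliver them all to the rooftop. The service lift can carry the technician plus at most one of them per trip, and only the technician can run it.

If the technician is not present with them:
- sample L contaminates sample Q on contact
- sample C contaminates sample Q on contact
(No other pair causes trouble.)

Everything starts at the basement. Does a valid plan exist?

1. Technician goes to the rooftop with sample Q.  [the basement: sample A, sample C, sample L | the rooftop: sample Q]
2. Technician goes back to the basement alone.  [the basement: sample A, sample C, sample L | the rooftop: sample Q]
3. Technician goes to the rooftop with sample C.  [the basement: sample A, sample L | the rooftop: sample C, sample Q]
4. Technician goes back to the basement with sample Q.  [the basement: sample A, sample L, sample Q | the rooftop: sample C]
5. Technician goes to the rooftop with sample L.  [the basement: sample A, sample Q | the rooftop: sample C, sample L]
6. Technician goes back to the basement alone.  [the basement: sample A, sample Q | the rooftop: sample C, sample L]
7. Technician goes to the rooftop with sample A.  [the basement: sample Q | the rooftop: sample A, sample C, sample L]
8. Technician goes back to the basement alone.  [the basement: sample Q | the rooftop: sample A, sample C, sample L]
9. Technician goes to the rooftop with sample Q.  [the basement: — | the rooftop: sample A, sample C, sample L, sample Q]

Yes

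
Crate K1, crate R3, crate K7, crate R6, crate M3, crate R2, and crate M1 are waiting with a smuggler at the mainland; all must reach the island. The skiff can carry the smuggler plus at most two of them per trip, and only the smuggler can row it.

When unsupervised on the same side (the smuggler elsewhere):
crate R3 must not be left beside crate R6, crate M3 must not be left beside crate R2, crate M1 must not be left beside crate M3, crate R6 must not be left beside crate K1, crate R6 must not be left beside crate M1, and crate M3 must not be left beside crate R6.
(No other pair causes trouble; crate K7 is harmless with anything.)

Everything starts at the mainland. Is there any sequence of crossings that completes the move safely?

1. Smuggler goes to the island with crate M3 and crate R6.  [the mainland: crate K1, crate K7, crate M1, crate R2, crate R3 | the island: crate M3, crate R6]
2. Smuggler goes back to the mainland with crate R6.  [the mainland: crate K1, crate K7, crate M1, crate R2, crate R3, crate R6 | the island: crate M3]
3. Smuggler goes to the island with crate K1 and crate R6.  [the mainland: crate K7, crate M1, crate R2, crate R3 | the island: crate K1, crate M3, crate R6]
4. Smuggler goes back to the mainland with crate R6.  [the mainland: crate K7, crate M1, crate R2, crate R3, crate R6 | the island: crate K1, crate M3]
5. Smuggler goes to the island with crate R3 and crate R6.  [the mainland: crate K7, crate M1, crate R2 | the island: crate K1, crate M3, crate R3, crate R6]
6. Smuggler goes back to the mainland with crate R6.  [the mainland: crate K7, crate M1, crate R2, crate R6 | the island: crate K1, crate M3, crate R3]
7. Smuggler goes to the island with crate K7 and crate R6.  [the mainland: crate M1, crate R2 | the island: crate K1, crate K7, crate M3, crate R3, crate R6]
8. Smuggler goes back to the mainland with crate R6.  [the mainland: crate M1, crate R2, crate R6 | the island: crate K1, crate K7, crate M3, crate R3]
9. Smuggler goes to the island with crate M1 and crate R2.  [the mainland: crate R6 | the island: crate K1, crate K7, crate M1, crate M3, crate R2, crate R3]
10. Smuggler goes back to the mainland with crate M3.  [the mainland: crate M3, crate R6 | the island: crate K1, crate K7, crate M1, crate R2, crate R3]
11. Smuggler goes to the island with crate M3 and crate R6.  [the mainland: — | the island: crate K1, crate K7, crate M1, crate M3, crate R2, crate R3, crate R6]

Yes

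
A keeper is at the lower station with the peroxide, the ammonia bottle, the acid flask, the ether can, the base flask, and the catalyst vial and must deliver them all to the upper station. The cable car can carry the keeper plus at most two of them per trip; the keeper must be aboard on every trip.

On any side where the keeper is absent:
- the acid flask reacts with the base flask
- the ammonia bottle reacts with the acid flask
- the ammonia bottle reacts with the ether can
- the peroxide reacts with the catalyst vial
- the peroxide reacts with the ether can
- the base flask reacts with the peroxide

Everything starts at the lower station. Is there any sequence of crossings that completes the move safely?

No

Whatever the first load, the items left behind include a forbidden pair without the keeper. No opening move is safe, so no plan exists.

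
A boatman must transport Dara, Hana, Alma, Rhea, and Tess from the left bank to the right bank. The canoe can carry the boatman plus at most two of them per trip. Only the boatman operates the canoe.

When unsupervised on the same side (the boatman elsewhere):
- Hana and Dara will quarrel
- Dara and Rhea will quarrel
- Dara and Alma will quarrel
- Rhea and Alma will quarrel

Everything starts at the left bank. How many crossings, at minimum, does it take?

7

Counting alone: the boatman can take at most 2 across per trip to the right bank, so moving all 5 needs at least 3 loaded trips out, with a return between consecutive ones — at least 5 crossings.
The safety rule pushes this higher. Following every safe sequence of crossings, the most of the 5 that can be at the right bank as the canoe arrives there on crossing 5 is 4 — never all 5.
So no plan with fewer than 7 crossings exists, and this one achieves 7:
1. Boatman goes to the right bank with Alma and Dara.  [the left bank: Hana, Rhea, Tess | the right bank: Alma, Dara]
2. Boatman goes back to the left bank with Dara.  [the left bank: Dara, Hana, Rhea, Tess | the right bank: Alma]
3. Boatman goes to the right bank with Dara and Hana.  [the left bank: Rhea, Tess | the right bank: Alma, Dara, Hana]
4. Boatman goes back to the left bank with Dara.  [the left bank: Dara, Rhea, Tess | the right bank: Alma, Hana]
5. Boatman goes to the right bank with Dara and Tess.  [the left bank: Rhea | the right bank: Alma, Dara, Hana, Tess]
6. Boatman goes back to the left bank with Dara.  [the left bank: Dara, Rhea | the right bank: Alma, Hana, Tess]
7. Boatman goes to the right bank with Dara and Rhea.  [the left bank: — | the right bank: Alma, Dara, Hana, Rhea, Tess]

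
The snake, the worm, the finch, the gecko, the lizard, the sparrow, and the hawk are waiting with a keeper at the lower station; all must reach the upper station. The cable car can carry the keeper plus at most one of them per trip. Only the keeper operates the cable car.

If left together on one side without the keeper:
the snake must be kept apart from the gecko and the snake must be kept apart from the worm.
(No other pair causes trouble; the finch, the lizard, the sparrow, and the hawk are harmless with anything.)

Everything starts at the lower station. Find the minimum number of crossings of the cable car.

15

Counting alone: the keeper can take at most 1 across per trip to the upper station, so moving all 7 needs at least 7 loaded trips out, with a return between consecutive ones — at least 13 crossings.
The safety rule pushes this higher. Following every safe sequence of crossings, the most of the 7 that can be at the upper station as the cable car arrives there on crossing 13 is 6 — never all 7.
So no plan with fewer than 15 crossings exists, and this one achieves 15:
1. Keeper goes to the upper station with the snake.  [the lower station: the finch, the gecko, the hawk, the lizard, the sparrow, the worm | the upper station: the snake]
2. Keeper goes back to the lower station alone.  [the lower station: the finch, the gecko, the hawk, the lizard, the sparrow, the worm | the upper station: the snake]
3. Keeper goes to the upper station with the worm.  [the lower station: the finch, the gecko, the hawk, the lizard, the sparrow | the upper station: the snake, the worm]
4. Keeper goes back to the lower station with the snake.  [the lower station: the finch, the gecko, the hawk, the lizard, the snake, the sparrow | the upper station: the worm]
5. Keeper goes to the upper station with the gecko.  [the lower station: the finch, the hawk, the lizard, the snake, the sparrow | the upper station: the gecko, the worm]
6. Keeper goes back to the lower station alone.  [the lower station: the finch, the hawk, the lizard, the snake, the sparrow | the upper station: the gecko, the worm]
7. Keeper goes to the upper station with the finch.  [the lower station: the hawk, the lizard, the snake, the sparrow | the upper station: the finch, the gecko, the worm]
8. Keeper goes back to the lower station alone.  [the lower station: the hawk, the lizard, the snake, the sparrow | the upper station: the finch, the gecko, the worm]
9. Keeper goes to the upper station with the lizard.  [the lower station: the hawk, the snake, the sparrow | the upper station: the finch, the gecko, the lizard, the worm]
10. Keeper goes back to the lower station alone.  [the lower station: the hawk, the snake, the sparrow | the upper station: the finch, the gecko, the lizard, the worm]
11. Keeper goes to the upper station with the sparrow.  [the lower station: the hawk, the snake | the upper station: the finch, the gecko, the lizard, the sparrow, the worm]
12. Keeper goes back to the lower station alone.  [the lower station: the hawk, the snake | the upper station: the finch, the gecko, the lizard, the sparrow, the worm]
13. Keeper goes to the upper station with the hawk.  [the lower station: the snake | the upper station: the finch, the gecko, the hawk, the lizard, the sparrow, the worm]
14. Keeper goes back to the lower station alone.  [the lower station: the snake | the upper station: the finch, the gecko, the hawk, the lizard, the sparrow, the worm]
15. Keeper goes to the upper station with the snake.  [the lower station: — | the upper station: the finch, the gecko, the hawk, the lizard, the snake, the sparrow, the worm]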